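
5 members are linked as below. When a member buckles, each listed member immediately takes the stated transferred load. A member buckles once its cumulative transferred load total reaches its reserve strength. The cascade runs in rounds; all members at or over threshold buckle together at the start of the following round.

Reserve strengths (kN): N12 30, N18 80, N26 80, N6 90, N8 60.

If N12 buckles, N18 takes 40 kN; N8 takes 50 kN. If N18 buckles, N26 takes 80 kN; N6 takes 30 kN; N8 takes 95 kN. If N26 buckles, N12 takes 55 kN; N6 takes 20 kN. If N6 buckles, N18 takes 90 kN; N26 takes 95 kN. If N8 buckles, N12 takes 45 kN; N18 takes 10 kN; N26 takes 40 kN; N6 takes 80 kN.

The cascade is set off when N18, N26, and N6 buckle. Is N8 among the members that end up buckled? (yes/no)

yes

Round 1 — N18, N26, N6 buckle (initial).
  N12: +55 → 55 ≥ 30
  N8: +95 → 95 ≥ 60
Round 2 — N12, N8 buckle.
No further bucklings.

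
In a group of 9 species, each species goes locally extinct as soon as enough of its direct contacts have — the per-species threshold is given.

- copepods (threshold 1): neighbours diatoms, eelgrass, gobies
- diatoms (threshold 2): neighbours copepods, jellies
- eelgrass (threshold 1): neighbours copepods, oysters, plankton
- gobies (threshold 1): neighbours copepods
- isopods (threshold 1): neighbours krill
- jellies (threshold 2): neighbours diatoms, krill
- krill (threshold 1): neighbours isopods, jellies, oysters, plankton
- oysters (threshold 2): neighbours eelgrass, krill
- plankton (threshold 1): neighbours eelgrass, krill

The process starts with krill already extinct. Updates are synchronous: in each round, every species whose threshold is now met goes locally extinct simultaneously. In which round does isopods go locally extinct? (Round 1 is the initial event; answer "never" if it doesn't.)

Round 1 — krill goes locally extinct (initial).
Round 2 — checking thresholds:
  isopods: 1 of 1 neighbours ≥ 1, goes locally extinct.
  jellies: 1 of 2 neighbours < 2, not yet.
  oysters: 1 of 2 neighbours < 2, not yet.
  plankton: 1 of 2 neighbours ≥ 1, goes locally extinct.
Round 3 — checking thresholds:
  eelgrass: 1 of 3 neighbours ≥ 1, goes locally extinct.
  jellies: 1 of 2 neighbours < 2, not yet.
  oysters: 1 of 2 neighbours < 2, not yet.
Round 4 — checking thresholds:
  copepods: 1 of 3 neighbours ≥ 1, goes locally extinct.
  jellies: 1 of 2 neighbours < 2, not yet.
  oysters: 2 of 2 neighbours ≥ 2, goes locally extinct.
Round 5 — checking thresholds:
  diatoms: 1 of 2 neighbours < 2, not yet.
  gobies: 1 of 1 neighbours ≥ 1, goes locally extinct.
  jellies: 1 of 2 neighbours < 2, not yet.
Round 6 — no new extinctions; cascade stops.

2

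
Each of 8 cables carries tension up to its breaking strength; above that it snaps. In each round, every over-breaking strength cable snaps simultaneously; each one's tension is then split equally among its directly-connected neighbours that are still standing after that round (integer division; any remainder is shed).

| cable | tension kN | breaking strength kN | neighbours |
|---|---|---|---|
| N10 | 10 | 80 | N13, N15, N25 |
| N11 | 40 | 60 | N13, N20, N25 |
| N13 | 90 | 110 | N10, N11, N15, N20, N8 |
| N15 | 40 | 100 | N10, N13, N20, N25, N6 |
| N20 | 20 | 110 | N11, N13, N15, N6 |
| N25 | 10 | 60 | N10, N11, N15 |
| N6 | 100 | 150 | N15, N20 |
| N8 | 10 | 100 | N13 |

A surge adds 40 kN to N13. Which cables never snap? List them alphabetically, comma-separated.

Round 1 — N13 at 130 > 110. N13 snaps.
  N13 sheds 130 kN to N10, N11, N15, N20, N8: 26 each.
    N10: 10+26 = 36 ≤ 80
    N11: 40+26 = 66 > 60
    N15: 40+26 = 66 ≤ 100
    N20: 20+26 = 46 ≤ 110
    N8: 10+26 = 36 ≤ 100
Round 2 — N11 snaps.
  N11 sheds 66 kN to N20, N25: 33 each.
    N20: 46+33 = 79 ≤ 110
    N25: 10+33 = 43 ≤ 60
No further breaks.

N10, N15, N20, N25, N6, N8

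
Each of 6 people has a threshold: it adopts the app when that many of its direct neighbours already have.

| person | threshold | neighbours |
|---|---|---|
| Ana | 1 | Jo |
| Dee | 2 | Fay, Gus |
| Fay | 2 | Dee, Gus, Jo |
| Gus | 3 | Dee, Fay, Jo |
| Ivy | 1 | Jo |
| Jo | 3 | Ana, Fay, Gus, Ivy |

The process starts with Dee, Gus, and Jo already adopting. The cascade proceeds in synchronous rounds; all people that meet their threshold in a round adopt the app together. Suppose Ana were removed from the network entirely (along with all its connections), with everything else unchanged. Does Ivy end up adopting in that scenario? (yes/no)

With Ana removed:
Round 1 — Dee, Gus, Jo adopt the app (initial).
Round 2 — checking thresholds:
  Fay: 3 of 3 neighbours ≥ 2, adopts the app.
  Ivy: 1 of 1 neighbours ≥ 1, adopts the app.
Round 3 — no new adoptions; cascade stops.

yes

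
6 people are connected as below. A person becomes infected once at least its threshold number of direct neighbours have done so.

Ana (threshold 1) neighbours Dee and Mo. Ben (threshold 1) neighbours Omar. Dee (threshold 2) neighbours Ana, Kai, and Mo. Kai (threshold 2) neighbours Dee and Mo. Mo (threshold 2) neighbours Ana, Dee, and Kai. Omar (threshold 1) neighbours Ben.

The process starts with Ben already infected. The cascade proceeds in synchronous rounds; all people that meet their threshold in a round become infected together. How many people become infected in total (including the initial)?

Round 1 — Ben becomes infected (initial).
Round 2 — checking thresholds:
  Omar: 1 of 1 neighbours ≥ 1, becomes infected.
Round 3 — no new infections; cascade stops.

2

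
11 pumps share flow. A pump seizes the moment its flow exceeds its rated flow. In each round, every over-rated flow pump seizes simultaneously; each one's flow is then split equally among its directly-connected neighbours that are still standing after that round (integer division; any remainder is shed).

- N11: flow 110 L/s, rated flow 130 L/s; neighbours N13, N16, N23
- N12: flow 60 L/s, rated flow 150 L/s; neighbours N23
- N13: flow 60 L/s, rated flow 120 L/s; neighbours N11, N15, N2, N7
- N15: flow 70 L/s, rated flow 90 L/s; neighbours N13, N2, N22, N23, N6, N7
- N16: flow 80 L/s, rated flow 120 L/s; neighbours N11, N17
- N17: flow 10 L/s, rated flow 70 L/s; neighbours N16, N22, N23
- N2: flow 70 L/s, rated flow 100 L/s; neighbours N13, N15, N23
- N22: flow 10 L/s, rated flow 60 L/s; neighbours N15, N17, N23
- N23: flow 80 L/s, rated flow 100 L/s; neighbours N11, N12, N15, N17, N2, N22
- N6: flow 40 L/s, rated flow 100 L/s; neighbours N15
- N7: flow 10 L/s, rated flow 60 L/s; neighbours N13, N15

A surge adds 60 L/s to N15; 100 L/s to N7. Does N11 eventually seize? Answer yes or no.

yes

Round 1 — N15 at 130 > 90; N7 at 110 > 60. N15, N7 seize.
  N15 sheds 130 L/s to N13, N2, N22, N23, N6: 26 each.
    N13: 60+26 = 86 ≤ 120
    N2: 70+26 = 96 ≤ 100
    N22: 10+26 = 36 ≤ 60
    N23: 80+26 = 106 > 100
    N6: 40+26 = 66 ≤ 100
  N7 sheds 110 L/s to N13: 110 each.
    N13: 86+110 = 196 > 120
Round 2 — N13, N23 seize.
  N13 sheds 196 L/s to N11, N2: 98 each.
    N11: 110+98 = 208 > 130
    N2: 96+98 = 194 > 100
  N23 sheds 106 L/s to N11, N12, N17, N2, N22: 21 each (1 lost).
    N11: 208+21 = 229 > 130
    N12: 60+21 = 81 ≤ 150
    N17: 10+21 = 31 ≤ 70
    N2: 194+21 = 215 > 100
    N22: 36+21 = 57 ≤ 60
Round 3 — N11, N2 seize.
  N11 sheds 229 L/s to N16: 229 each.
    N16: 80+229 = 309 > 120
  N2 sheds 215 L/s: no online neighbours, lost.
Round 4 — N16 seizes.
  N16 sheds 309 L/s to N17: 309 each.
    N17: 31+309 = 340 > 70
Round 5 — N17 seizes.
  N17 sheds 340 L/s to N22: 340 each.
    N22: 57+340 = 397 > 60
Round 6 — N22 seizes.
  N22 sheds 397 L/s: no online neighbours, lost.
No further seizures.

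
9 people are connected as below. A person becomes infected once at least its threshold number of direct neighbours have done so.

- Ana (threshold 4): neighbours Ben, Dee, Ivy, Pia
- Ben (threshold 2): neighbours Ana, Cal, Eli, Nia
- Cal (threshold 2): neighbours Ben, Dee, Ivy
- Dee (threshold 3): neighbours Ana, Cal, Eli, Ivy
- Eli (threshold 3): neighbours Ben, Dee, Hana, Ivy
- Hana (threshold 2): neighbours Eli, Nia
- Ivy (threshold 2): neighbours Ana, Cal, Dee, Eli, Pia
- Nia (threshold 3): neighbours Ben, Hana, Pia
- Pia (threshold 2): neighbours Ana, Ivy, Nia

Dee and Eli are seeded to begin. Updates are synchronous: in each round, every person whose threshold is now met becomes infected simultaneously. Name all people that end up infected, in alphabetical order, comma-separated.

Round 1 — Dee, Eli become infected (initial).
Round 2 — checking thresholds:
  Ana: 1 of 4 neighbours < 4, below threshold.
  Ben: 1 of 4 neighbours < 2, below threshold.
  Cal: 1 of 3 neighbours < 2, below threshold.
  Hana: 1 of 2 neighbours < 2, below threshold.
  Ivy: 2 of 5 neighbours ≥ 2, becomes infected.
Round 3 — checking thresholds:
  Ana: 2 of 4 neighbours < 4, below threshold.
  Ben: 1 of 4 neighbours < 2, below threshold.
  Cal: 2 of 3 neighbours ≥ 2, becomes infected.
  Hana: 1 of 2 neighbours < 2, below threshold.
  Pia: 1 of 3 neighbours < 2, below threshold.
Round 4 — checking thresholds:
  Ana: 2 of 4 neighbours < 4, below threshold.
  Ben: 2 of 4 neighbours ≥ 2, becomes infected.
  Hana: 1 of 2 neighbours < 2, below threshold.
  Pia: 1 of 3 neighbours < 2, below threshold.
Round 5 — no new infections; cascade stops.

Ben, Cal, Dee, Eli, Ivy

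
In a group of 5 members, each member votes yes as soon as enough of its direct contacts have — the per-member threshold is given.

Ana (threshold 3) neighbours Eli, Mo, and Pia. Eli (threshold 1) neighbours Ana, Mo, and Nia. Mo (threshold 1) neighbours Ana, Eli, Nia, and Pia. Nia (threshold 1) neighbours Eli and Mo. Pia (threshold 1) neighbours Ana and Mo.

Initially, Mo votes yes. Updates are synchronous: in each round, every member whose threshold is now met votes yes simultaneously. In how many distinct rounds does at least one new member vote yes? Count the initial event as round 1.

3

Round 1 — Mo votes yes (initial).
Round 2 — checking thresholds:
  Ana: 1 of 3 neighbours < 3, holds.
  Eli: 1 of 3 neighbours ≥ 1, votes yes.
  Nia: 1 of 2 neighbours ≥ 1, votes yes.
  Pia: 1 of 2 neighbours ≥ 1, votes yes.
Round 3 — checking thresholds:
  Ana: 3 of 3 neighbours ≥ 3, votes yes.
Round 4 — no new yes votes; cascade stops.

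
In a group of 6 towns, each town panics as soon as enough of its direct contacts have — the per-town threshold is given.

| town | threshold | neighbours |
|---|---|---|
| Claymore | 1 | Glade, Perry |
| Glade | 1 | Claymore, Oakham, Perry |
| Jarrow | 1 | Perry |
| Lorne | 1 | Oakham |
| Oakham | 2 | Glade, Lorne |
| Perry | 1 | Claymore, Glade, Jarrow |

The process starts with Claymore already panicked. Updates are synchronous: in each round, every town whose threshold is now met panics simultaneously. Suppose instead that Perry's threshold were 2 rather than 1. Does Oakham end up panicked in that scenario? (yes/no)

no

With Perry's threshold at 2:
Round 1 — Claymore panics (initial).
Round 2 — checking thresholds:
  Glade: 1 of 3 neighbours ≥ 1, panics.
  Perry: 1 of 3 neighbours < 2, below threshold.
Round 3 — checking thresholds:
  Oakham: 1 of 2 neighbours < 2, below threshold.
  Perry: 2 of 3 neighbours ≥ 2, panics.
Round 4 — checking thresholds:
  Jarrow: 1 of 1 neighbours ≥ 1, panics.
  Oakham: 1 of 2 neighbours < 2, below threshold.
Round 5 — no new panics; cascade stops.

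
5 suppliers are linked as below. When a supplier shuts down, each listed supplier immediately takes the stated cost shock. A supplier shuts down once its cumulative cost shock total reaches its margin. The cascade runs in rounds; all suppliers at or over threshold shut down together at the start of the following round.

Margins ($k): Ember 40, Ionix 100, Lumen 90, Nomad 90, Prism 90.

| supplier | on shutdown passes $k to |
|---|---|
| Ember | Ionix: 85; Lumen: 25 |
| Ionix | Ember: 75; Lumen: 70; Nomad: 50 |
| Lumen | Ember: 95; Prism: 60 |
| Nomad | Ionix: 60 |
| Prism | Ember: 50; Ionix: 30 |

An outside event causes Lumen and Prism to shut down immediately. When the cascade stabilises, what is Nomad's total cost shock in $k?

Round 1 — Lumen, Prism shut down (initial).
  Ember: +95+50 → 145 ≥ 40
  Ionix: +30 → 30 < 100
Round 2 — Ember shuts down.
  Ionix: +85 → 115 ≥ 100
Round 3 — Ionix shuts down.
  Nomad: +50 → 50 < 90
No further shutdowns.

50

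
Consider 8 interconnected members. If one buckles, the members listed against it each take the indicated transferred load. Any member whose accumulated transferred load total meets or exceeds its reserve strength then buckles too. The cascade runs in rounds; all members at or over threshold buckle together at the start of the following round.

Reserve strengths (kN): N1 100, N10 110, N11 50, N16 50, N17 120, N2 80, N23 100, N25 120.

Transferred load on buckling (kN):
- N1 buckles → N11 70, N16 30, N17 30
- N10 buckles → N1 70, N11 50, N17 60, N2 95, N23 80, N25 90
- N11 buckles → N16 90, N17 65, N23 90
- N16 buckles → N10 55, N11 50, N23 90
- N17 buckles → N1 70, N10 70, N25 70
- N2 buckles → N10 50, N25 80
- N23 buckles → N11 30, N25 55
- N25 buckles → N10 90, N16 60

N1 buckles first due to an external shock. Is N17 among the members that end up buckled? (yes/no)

Round 1 — N1 buckles (initial).
  N11: +70 → 70 ≥ 50
  N16: +30 → 30 < 50
  N17: +30 → 30 < 120
Round 2 — N11 buckles.
  N16: +90 → 120 ≥ 50
  N17: +65 → 95 < 120
  N23: +90 → 90 < 100
Round 3 — N16 buckles.
  N10: +55 → 55 < 110
  N23: +90 → 180 ≥ 100
Round 4 — N23 buckles.
  N25: +55 → 55 < 120
No further bucklings.

no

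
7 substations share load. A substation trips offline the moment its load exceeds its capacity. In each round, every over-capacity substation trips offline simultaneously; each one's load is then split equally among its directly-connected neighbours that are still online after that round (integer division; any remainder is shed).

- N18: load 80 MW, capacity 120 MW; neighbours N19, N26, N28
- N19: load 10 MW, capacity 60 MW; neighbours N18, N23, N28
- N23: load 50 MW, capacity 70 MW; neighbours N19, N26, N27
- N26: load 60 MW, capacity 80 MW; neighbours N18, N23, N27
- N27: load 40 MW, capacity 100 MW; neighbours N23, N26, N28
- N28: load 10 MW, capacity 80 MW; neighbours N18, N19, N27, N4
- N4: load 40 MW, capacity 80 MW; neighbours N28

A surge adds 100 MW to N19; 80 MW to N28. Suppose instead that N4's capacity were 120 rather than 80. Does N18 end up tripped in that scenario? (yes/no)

With N4's capacity at 120:
Round 1 — N19 at 110 > 60; N28 at 90 > 80. N19, N28 trip offline.
  N19 sheds 110 MW to N18, N23: 55 each.
    N18: 80+55 = 135 > 120
    N23: 50+55 = 105 > 70
  N28 sheds 90 MW to N18, N27, N4: 30 each.
    N18: 135+30 = 165 > 120
    N27: 40+30 = 70 ≤ 100
    N4: 40+30 = 70 ≤ 120
Round 2 — N18, N23 trip offline.
  N18 sheds 165 MW to N26: 165 each.
    N26: 60+165 = 225 > 80
  N23 sheds 105 MW to N26, N27: 52 each (1 lost).
    N26: 225+52 = 277 > 80
    N27: 70+52 = 122 > 100
Round 3 — N26, N27 trip offline.
  N26 sheds 277 MW: no online neighbours, lost.
  N27 sheds 122 MW: no online neighbours, lost.
No further trips.

yes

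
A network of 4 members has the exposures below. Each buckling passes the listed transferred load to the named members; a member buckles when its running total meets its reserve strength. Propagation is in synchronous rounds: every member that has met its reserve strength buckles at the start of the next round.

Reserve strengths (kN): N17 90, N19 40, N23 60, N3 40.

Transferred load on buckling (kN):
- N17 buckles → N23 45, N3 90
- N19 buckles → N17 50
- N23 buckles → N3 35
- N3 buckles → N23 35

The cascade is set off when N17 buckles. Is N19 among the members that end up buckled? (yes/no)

no

Round 1 — N17 buckles (initial).
  N23: +45 → 45 < 60
  N3: +90 → 90 ≥ 40
Round 2 — N3 buckles.
  N23: +35 → 80 ≥ 60
Round 3 — N23 buckles.
No further bucklings.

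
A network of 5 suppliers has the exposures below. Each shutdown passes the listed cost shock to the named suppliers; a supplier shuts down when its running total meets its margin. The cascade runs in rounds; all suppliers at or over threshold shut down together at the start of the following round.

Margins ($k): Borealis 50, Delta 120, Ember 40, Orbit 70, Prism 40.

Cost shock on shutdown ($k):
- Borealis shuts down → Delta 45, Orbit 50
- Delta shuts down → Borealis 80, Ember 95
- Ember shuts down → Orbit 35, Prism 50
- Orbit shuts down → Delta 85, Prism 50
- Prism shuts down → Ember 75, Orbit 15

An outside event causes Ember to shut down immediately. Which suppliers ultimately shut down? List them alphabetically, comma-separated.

Ember, Prism

Round 1 — Ember shuts down (initial).
  Orbit: +35 → 35 < 70
  Prism: +50 → 50 ≥ 40
Round 2 — Prism shuts down.
  Orbit: +15 → 50 < 70
No further shutdowns.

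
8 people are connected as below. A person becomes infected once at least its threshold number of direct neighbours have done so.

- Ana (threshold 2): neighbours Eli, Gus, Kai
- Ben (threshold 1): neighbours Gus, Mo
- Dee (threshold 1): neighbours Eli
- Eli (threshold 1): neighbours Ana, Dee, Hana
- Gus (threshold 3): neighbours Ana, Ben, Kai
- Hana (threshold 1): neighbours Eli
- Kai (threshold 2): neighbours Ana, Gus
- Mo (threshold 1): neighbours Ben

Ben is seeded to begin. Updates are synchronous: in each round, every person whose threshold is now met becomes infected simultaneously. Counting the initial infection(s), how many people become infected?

Round 1 — Ben becomes infected (initial).
Round 2 — checking thresholds:
  Gus: 1 of 3 neighbours < 3, not yet.
  Mo: 1 of 1 neighbours ≥ 1, becomes infected.
Round 3 — no new infections; cascade stops.

2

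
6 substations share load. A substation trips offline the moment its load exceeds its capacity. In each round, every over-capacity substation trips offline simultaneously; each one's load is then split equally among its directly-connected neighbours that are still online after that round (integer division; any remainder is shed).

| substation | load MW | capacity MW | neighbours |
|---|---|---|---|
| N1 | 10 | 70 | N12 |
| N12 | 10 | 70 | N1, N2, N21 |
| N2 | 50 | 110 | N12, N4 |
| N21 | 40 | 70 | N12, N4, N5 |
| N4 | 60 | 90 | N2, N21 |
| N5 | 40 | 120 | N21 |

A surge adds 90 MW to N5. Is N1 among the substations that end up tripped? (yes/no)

Round 1 — N5 at 130 > 120. N5 trips offline.
  N5 sheds 130 MW to N21: 130 each.
    N21: 40+130 = 170 > 70
Round 2 — N21 trips offline.
  N21 sheds 170 MW to N12, N4: 85 each.
    N12: 10+85 = 95 > 70
    N4: 60+85 = 145 > 90
Round 3 — N12, N4 trip offline.
  N12 sheds 95 MW to N1, N2: 47 each (1 lost).
    N1: 10+47 = 57 ≤ 70
    N2: 50+47 = 97 ≤ 110
  N4 sheds 145 MW to N2: 145 each.
    N2: 97+145 = 242 > 110
Round 4 — N2 trips offline.
  N2 sheds 242 MW: no online neighbours, lost.
No further trips.

no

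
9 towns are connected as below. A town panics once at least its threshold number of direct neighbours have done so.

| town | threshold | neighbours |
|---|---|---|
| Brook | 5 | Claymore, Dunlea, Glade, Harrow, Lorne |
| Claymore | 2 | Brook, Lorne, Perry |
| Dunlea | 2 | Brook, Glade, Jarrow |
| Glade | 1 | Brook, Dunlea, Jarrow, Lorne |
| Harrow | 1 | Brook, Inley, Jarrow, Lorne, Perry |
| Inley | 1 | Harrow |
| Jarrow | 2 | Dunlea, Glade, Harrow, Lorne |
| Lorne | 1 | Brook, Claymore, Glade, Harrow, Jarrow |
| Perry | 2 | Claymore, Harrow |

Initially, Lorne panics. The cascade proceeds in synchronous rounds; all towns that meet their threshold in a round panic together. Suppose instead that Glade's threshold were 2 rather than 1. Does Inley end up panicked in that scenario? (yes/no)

yes

With Glade's threshold at 2:
Round 1 — Lorne panics (initial).
Round 2 — checking thresholds:
  Brook: 1 of 5 neighbours < 5, holds.
  Claymore: 1 of 3 neighbours < 2, holds.
  Glade: 1 of 4 neighbours < 2, holds.
  Harrow: 1 of 5 neighbours ≥ 1, panics.
  Jarrow: 1 of 4 neighbours < 2, holds.
Round 3 — checking thresholds:
  Brook: 2 of 5 neighbours < 5, holds.
  Claymore: 1 of 3 neighbours < 2, holds.
  Glade: 1 of 4 neighbours < 2, holds.
  Inley: 1 of 1 neighbours ≥ 1, panics.
  Jarrow: 2 of 4 neighbours ≥ 2, panics.
  Perry: 1 of 2 neighbours < 2, holds.
Round 4 — checking thresholds:
  Brook: 2 of 5 neighbours < 5, holds.
  Claymore: 1 of 3 neighbours < 2, holds.
  Dunlea: 1 of 3 neighbours < 2, holds.
  Glade: 2 of 4 neighbours ≥ 2, panics.
  Perry: 1 of 2 neighbours < 2, holds.
Round 5 — checking thresholds:
  Brook: 3 of 5 neighbours < 5, holds.
  Claymore: 1 of 3 neighbours < 2, holds.
  Dunlea: 2 of 3 neighbours ≥ 2, panics.
  Perry: 1 of 2 neighbours < 2, holds.
Round 6 — no new panics; cascade stops.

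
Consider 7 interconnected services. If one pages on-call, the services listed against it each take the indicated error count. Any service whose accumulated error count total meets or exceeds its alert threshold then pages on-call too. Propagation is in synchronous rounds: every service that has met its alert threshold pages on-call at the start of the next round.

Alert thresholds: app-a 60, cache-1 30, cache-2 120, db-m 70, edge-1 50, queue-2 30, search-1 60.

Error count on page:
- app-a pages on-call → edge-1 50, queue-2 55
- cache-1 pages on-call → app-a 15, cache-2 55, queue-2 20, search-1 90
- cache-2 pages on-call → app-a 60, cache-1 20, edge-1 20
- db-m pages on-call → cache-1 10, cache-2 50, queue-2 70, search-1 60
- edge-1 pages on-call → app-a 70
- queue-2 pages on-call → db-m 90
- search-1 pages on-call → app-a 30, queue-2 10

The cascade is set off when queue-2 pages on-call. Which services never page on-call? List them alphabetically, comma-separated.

app-a, cache-1, cache-2, edge-1

Round 1 — queue-2 pages on-call (initial).
  db-m: +90 → 90 ≥ 70
Round 2 — db-m pages on-call.
  cache-1: +10 → 10 < 30
  cache-2: +50 → 50 < 120
  search-1: +60 → 60 ≥ 60
Round 3 — search-1 pages on-call.
  app-a: +30 → 30 < 60
No further pages.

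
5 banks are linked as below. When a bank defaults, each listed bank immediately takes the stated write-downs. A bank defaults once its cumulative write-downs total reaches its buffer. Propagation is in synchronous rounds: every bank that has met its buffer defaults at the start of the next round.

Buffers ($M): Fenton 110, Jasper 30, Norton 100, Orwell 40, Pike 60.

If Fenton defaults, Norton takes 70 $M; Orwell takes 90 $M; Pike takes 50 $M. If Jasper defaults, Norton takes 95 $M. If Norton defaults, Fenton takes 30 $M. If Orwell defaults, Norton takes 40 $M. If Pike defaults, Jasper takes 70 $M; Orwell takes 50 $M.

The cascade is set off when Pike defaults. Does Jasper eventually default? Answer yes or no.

Round 1 — Pike defaults (initial).
  Jasper: +70 → 70 ≥ 30
  Orwell: +50 → 50 ≥ 40
Round 2 — Jasper, Orwell default.
  Norton: +95+40 → 135 ≥ 100
Round 3 — Norton defaults.
  Fenton: +30 → 30 < 110
No further defaults.

yes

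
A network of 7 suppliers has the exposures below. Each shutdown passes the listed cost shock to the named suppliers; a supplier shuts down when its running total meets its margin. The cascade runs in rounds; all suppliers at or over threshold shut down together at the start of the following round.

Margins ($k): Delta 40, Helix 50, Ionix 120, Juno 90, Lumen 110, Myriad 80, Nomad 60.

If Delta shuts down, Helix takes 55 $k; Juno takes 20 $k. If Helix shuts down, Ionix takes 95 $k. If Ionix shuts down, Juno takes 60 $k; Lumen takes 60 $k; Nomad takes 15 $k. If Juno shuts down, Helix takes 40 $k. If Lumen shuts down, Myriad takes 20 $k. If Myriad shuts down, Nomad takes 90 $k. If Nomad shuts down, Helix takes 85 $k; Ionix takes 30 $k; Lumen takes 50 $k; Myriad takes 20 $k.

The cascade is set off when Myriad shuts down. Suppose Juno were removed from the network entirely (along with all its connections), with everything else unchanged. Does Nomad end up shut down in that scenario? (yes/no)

With Juno removed:
Round 1 — Myriad shuts down (initial).
  Nomad: +90 → 90 ≥ 60
Round 2 — Nomad shuts down.
  Helix: +85 → 85 ≥ 50
  Ionix: +30 → 30 < 120
  Lumen: +50 → 50 < 110
Round 3 — Helix shuts down.
  Ionix: +95 → 125 ≥ 120
Round 4 — Ionix shuts down.
  Lumen: +60 → 110 ≥ 110
Round 5 — Lumen shuts down.
No further shutdowns.

yes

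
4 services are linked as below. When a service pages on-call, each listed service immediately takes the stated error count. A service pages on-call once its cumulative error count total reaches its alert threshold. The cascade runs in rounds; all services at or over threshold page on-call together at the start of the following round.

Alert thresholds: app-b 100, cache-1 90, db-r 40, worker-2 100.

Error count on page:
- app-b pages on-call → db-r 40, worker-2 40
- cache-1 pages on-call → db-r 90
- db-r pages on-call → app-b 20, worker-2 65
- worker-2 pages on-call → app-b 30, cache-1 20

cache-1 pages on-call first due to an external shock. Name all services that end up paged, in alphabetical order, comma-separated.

Round 1 — cache-1 pages on-call (initial).
  db-r: +90 → 90 ≥ 40
Round 2 — db-r pages on-call.
  app-b: +20 → 20 < 100
  worker-2: +65 → 65 < 100
No further pages.

cache-1, db-r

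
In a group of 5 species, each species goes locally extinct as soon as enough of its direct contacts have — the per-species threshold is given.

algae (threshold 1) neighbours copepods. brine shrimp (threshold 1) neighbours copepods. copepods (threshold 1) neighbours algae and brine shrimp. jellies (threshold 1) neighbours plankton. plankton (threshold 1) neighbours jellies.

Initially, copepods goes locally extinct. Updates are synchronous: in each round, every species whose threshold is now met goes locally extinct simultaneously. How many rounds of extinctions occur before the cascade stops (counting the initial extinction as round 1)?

Round 1 — copepods goes locally extinct (initial).
Round 2 — checking thresholds:
  algae: 1 of 1 neighbours ≥ 1, goes locally extinct.
  brine shrimp: 1 of 1 neighbours ≥ 1, goes locally extinct.
Round 3 — no new extinctions; cascade stops.

2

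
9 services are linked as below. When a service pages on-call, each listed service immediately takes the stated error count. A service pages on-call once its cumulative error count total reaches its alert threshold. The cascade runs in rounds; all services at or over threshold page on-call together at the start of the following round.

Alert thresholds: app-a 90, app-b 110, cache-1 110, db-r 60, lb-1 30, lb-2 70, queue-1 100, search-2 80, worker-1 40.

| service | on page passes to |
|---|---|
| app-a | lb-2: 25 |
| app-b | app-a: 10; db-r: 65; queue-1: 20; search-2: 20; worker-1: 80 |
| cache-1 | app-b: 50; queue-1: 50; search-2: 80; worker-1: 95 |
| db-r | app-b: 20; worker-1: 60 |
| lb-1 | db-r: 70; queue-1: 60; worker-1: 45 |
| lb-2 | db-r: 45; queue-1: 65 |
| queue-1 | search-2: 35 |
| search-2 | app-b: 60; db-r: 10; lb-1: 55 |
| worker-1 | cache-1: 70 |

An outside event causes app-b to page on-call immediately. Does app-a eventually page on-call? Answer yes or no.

Round 1 — app-b pages on-call (initial).
  app-a: +10 → 10 < 90
  db-r: +65 → 65 ≥ 60
  queue-1: +20 → 20 < 100
  search-2: +20 → 20 < 80
  worker-1: +80 → 80 ≥ 40
Round 2 — db-r, worker-1 page on-call.
  cache-1: +70 → 70 < 110
No further pages.

no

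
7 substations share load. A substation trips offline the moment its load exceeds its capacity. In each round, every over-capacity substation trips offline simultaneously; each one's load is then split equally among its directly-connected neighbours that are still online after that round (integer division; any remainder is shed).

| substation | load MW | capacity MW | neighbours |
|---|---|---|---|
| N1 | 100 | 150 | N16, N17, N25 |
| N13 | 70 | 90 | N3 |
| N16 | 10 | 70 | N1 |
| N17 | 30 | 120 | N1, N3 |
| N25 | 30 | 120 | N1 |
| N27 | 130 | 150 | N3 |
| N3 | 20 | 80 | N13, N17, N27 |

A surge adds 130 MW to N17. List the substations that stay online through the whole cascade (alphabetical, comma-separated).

N25

Round 1 — N17 at 160 > 120. N17 trips offline.
  N17 sheds 160 MW to N1, N3: 80 each.
    N1: 100+80 = 180 > 150
    N3: 20+80 = 100 > 80
Round 2 — N1, N3 trip offline.
  N1 sheds 180 MW to N16, N25: 90 each.
    N16: 10+90 = 100 > 70
    N25: 30+90 = 120 ≤ 120
  N3 sheds 100 MW to N13, N27: 50 each.
    N13: 70+50 = 120 > 90
    N27: 130+50 = 180 > 150
Round 3 — N13, N16, N27 trip offline.
  N13 sheds 120 MW: no online neighbours, lost.
  N16 sheds 100 MW: no online neighbours, lost.
  N27 sheds 180 MW: no online neighbours, lost.
No further trips.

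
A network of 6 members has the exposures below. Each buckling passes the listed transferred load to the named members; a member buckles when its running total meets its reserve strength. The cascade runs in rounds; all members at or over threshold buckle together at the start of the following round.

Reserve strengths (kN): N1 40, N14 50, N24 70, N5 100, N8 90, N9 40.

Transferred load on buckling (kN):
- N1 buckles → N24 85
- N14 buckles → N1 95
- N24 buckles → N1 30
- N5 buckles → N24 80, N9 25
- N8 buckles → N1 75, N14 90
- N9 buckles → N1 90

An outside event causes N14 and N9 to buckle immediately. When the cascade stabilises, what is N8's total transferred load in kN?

Round 1 — N14, N9 buckle (initial).
  N1: +95+90 → 185 ≥ 40
Round 2 — N1 buckles.
  N24: +85 → 85 ≥ 70
Round 3 — N24 buckles.
No further bucklings.

0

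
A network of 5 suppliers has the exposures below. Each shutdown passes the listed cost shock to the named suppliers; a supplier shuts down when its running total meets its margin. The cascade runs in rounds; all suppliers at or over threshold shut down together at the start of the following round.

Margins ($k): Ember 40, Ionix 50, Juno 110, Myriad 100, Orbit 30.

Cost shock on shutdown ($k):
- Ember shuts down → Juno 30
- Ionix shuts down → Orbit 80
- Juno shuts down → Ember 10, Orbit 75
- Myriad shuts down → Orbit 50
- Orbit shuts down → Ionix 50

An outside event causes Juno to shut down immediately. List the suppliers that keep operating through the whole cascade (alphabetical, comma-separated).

Round 1 — Juno shuts down (initial).
  Ember: +10 → 10 < 40
  Orbit: +75 → 75 ≥ 30
Round 2 — Orbit shuts down.
  Ionix: +50 → 50 ≥ 50
Round 3 — Ionix shuts down.
No further shutdowns.

Ember, Myriad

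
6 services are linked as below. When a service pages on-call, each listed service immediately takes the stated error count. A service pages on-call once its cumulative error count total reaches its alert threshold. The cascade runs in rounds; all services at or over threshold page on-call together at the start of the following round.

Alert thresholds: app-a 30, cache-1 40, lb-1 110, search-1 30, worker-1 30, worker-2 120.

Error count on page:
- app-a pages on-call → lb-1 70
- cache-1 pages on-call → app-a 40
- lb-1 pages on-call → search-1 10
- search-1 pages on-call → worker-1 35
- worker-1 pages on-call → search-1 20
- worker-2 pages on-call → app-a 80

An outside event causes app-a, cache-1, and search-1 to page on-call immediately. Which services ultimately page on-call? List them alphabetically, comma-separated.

app-a, cache-1, search-1, worker-1

Round 1 — app-a, cache-1, search-1 page on-call (initial).
  lb-1: +70 → 70 < 110
  worker-1: +35 → 35 ≥ 30
Round 2 — worker-1 pages on-call.
No further pages.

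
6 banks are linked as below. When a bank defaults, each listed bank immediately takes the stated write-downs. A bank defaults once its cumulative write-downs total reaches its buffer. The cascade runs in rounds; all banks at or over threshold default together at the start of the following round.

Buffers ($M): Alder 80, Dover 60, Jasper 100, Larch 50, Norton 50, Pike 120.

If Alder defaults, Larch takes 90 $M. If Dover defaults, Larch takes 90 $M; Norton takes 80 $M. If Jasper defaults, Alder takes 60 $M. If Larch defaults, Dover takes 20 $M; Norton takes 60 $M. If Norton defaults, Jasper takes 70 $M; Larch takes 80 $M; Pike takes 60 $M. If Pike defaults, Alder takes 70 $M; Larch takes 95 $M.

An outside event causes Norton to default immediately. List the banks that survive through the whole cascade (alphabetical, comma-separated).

Round 1 — Norton defaults (initial).
  Jasper: +70 → 70 < 100
  Larch: +80 → 80 ≥ 50
  Pike: +60 → 60 < 120
Round 2 — Larch defaults.
  Dover: +20 → 20 < 60
No further defaults.

Alder, Dover, Jasper, Pike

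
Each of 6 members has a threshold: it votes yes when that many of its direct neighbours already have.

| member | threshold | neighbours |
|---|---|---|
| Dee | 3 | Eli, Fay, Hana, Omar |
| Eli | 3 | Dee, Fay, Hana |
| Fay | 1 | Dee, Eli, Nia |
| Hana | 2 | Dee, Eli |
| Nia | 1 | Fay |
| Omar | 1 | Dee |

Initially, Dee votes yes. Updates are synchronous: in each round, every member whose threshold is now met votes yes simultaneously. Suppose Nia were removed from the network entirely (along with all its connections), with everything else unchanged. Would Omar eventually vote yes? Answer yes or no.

With Nia removed:
Round 1 — Dee votes yes (initial).
Round 2 — checking thresholds:
  Eli: 1 of 3 neighbours < 3, holds.
  Fay: 1 of 2 neighbours ≥ 1, votes yes.
  Hana: 1 of 2 neighbours < 2, holds.
  Omar: 1 of 1 neighbours ≥ 1, votes yes.
Round 3 — no new yes votes; cascade stops.

yes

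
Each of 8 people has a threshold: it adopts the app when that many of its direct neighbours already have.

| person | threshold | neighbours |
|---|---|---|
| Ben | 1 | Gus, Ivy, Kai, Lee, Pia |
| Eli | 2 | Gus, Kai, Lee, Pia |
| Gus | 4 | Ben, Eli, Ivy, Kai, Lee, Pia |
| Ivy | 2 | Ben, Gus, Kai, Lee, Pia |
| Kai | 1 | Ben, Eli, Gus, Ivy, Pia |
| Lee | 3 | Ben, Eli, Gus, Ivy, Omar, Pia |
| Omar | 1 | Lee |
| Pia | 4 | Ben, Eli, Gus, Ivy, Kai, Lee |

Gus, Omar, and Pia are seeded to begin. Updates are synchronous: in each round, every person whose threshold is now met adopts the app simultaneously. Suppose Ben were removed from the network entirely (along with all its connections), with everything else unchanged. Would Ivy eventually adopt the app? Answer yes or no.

yes

With Ben removed:
Round 1 — Gus, Omar, Pia adopt the app (initial).
Round 2 — checking thresholds:
  Eli: 2 of 4 neighbours ≥ 2, adopts the app.
  Ivy: 2 of 4 neighbours ≥ 2, adopts the app.
  Kai: 2 of 4 neighbours ≥ 1, adopts the app.
  Lee: 3 of 5 neighbours ≥ 3, adopts the app.
Round 3 — no new adoptions; cascade stops.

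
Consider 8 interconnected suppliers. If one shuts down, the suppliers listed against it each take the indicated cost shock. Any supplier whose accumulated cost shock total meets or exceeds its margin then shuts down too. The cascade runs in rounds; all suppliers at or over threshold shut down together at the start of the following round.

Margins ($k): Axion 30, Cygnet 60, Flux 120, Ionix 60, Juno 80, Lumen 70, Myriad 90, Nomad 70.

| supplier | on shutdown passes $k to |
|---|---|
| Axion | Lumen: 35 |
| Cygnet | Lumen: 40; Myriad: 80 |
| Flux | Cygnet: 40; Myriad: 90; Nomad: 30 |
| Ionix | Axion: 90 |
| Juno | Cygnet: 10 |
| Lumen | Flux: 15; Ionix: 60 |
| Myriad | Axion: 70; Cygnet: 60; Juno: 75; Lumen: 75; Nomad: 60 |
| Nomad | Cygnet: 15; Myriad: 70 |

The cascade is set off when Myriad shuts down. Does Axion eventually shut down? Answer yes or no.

yes

Round 1 — Myriad shuts down (initial).
  Axion: +70 → 70 ≥ 30
  Cygnet: +60 → 60 ≥ 60
  Juno: +75 → 75 < 80
  Lumen: +75 → 75 ≥ 70
  Nomad: +60 → 60 < 70
Round 2 — Axion, Cygnet, Lumen shut down.
  Flux: +15 → 15 < 120
  Ionix: +60 → 60 ≥ 60
Round 3 — Ionix shuts down.
No further shutdowns.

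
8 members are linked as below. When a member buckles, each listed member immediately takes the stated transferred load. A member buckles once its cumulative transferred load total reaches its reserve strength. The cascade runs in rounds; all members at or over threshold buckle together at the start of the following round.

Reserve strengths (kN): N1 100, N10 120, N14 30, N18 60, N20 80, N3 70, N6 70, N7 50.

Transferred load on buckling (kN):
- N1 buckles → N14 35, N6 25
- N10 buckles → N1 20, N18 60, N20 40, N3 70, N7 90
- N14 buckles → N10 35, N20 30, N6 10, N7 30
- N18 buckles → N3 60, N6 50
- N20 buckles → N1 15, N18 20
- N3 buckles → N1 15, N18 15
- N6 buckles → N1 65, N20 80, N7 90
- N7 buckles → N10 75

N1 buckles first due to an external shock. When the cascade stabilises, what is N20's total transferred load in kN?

30

Round 1 — N1 buckles (initial).
  N14: +35 → 35 ≥ 30
  N6: +25 → 25 < 70
Round 2 — N14 buckles.
  N10: +35 → 35 < 120
  N20: +30 → 30 < 80
  N6: +10 → 35 < 70
  N7: +30 → 30 < 50
No further bucklings.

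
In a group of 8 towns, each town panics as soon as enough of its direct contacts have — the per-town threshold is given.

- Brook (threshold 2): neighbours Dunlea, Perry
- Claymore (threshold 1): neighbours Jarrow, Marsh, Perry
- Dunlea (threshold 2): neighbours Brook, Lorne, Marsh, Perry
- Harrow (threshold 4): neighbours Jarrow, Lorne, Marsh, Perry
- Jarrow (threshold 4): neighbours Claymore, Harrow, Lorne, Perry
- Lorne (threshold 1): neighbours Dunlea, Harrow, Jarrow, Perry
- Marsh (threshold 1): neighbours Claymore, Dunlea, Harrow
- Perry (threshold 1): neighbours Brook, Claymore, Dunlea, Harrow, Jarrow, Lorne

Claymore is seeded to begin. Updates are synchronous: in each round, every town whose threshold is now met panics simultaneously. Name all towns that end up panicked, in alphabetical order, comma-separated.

Round 1 — Claymore panics (initial).
Round 2 — checking thresholds:
  Jarrow: 1 of 4 neighbours < 4, not yet.
  Marsh: 1 of 3 neighbours ≥ 1, panics.
  Perry: 1 of 6 neighbours ≥ 1, panics.
Round 3 — checking thresholds:
  Brook: 1 of 2 neighbours < 2, not yet.
  Dunlea: 2 of 4 neighbours ≥ 2, panics.
  Harrow: 2 of 4 neighbours < 4, not yet.
  Jarrow: 2 of 4 neighbours < 4, not yet.
  Lorne: 1 of 4 neighbours ≥ 1, panics.
Round 4 — checking thresholds:
  Brook: 2 of 2 neighbours ≥ 2, panics.
  Harrow: 3 of 4 neighbours < 4, not yet.
  Jarrow: 3 of 4 neighbours < 4, not yet.
Round 5 — no new panics; cascade stops.

Brook, Claymore, Dunlea, Lorne, Marsh, Perry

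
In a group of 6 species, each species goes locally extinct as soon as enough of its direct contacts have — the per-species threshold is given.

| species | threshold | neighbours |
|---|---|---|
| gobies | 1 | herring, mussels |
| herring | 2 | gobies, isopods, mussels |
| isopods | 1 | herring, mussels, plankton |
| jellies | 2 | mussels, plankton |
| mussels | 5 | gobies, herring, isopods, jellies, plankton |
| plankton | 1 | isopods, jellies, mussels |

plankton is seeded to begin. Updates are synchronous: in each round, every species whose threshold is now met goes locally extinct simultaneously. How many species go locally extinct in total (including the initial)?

Round 1 — plankton goes locally extinct (initial).
Round 2 — checking thresholds:
  isopods: 1 of 3 neighbours ≥ 1, goes locally extinct.
  jellies: 1 of 2 neighbours < 2, holds.
  mussels: 1 of 5 neighbours < 5, holds.
Round 3 — no new extinctions; cascade stops.

2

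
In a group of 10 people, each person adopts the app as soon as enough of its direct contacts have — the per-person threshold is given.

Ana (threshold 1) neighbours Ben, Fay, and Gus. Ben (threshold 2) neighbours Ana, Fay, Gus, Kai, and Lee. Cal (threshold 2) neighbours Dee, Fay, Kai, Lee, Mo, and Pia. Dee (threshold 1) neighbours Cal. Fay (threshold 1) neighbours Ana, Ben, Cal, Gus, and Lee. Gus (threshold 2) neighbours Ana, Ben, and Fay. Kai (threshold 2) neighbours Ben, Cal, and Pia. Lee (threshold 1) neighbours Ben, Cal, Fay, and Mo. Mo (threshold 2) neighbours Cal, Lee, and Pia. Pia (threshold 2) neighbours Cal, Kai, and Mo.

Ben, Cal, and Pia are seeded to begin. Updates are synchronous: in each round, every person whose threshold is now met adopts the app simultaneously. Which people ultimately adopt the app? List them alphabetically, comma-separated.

Ana, Ben, Cal, Dee, Fay, Gus, Kai, Lee, Mo, Pia

Round 1 — Ben, Cal, Pia adopt the app (initial).
Round 2 — checking thresholds:
  Ana: 1 of 3 neighbours ≥ 1, adopts the app.
  Dee: 1 of 1 neighbours ≥ 1, adopts the app.
  Fay: 2 of 5 neighbours ≥ 1, adopts the app.
  Gus: 1 of 3 neighbours < 2, below threshold.
  Kai: 3 of 3 neighbours ≥ 2, adopts the app.
  Lee: 2 of 4 neighbours ≥ 1, adopts the app.
  Mo: 2 of 3 neighbours ≥ 2, adopts the app.
Round 3 — checking thresholds:
  Gus: 3 of 3 neighbours ≥ 2, adopts the app.
Round 4 — no new adoptions; cascade stops.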